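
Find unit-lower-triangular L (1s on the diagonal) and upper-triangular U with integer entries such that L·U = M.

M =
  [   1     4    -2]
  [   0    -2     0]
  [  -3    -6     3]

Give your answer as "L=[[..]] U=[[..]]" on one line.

  R1 -= 0·R0 → [0,-2,0]
  R2 -= -3·R0 → [0,6,-3]
  R2 -= -3·R1 → [0,0,-3]

L=[[1,0,0],[0,1,0],[-3,-3,1]] U=[[1,4,-2],[0,-2,0],[0,0,-3]]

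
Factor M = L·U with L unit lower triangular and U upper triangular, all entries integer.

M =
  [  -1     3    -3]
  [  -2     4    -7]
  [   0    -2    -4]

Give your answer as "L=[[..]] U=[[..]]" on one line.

L=[[1,0,0],[2,1,0],[0,1,1]] U=[[-1,3,-3],[0,-2,-1],[0,0,-3]]

  row1 -= 2·row0 → [0,-2,-1]
  row2 -= 0·row0 → [0,-2,-4]
  row2 -= 1·row1 → [0,0,-3]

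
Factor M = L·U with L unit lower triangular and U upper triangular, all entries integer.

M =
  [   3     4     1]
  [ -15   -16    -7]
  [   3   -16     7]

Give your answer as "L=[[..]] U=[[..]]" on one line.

L=[[1,0,0],[-5,1,0],[1,-5,1]] U=[[3,4,1],[0,4,-2],[0,0,-4]]

  r1 -= -5·r0 → [0,4,-2]
  r2 -= 1·r0 → [0,-20,6]
  r2 -= -5·r1 → [0,0,-4]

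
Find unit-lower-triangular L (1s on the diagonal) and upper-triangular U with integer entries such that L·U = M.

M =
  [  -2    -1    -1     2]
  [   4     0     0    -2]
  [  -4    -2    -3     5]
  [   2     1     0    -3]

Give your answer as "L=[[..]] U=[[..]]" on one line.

  row1 -= -2·row0 → [0,-2,-2,2]
  row2 -= 2·row0 → [0,0,-1,1]
  row3 -= -1·row0 → [0,0,-1,-1]
  row2 -= 0·row1 → [0,0,-1,1]
  row3 -= 0·row1 → [0,0,-1,-1]
  row3 -= 1·row2 → [0,0,0,-2]

L=[[1,0,0,0],[-2,1,0,0],[2,0,1,0],[-1,0,1,1]] U=[[-2,-1,-1,2],[0,-2,-2,2],[0,0,-1,1],[0,0,0,-2]]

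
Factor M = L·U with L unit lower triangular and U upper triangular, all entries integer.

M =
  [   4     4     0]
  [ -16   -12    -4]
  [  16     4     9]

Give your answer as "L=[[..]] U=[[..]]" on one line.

L=[[1,0,0],[-4,1,0],[4,-3,1]] U=[[4,4,0],[0,4,-4],[0,0,-3]]

  row1 -= -4·row0 → [0,4,-4]
  row2 -= 4·row0 → [0,-12,9]
  row2 -= -3·row1 → [0,0,-3]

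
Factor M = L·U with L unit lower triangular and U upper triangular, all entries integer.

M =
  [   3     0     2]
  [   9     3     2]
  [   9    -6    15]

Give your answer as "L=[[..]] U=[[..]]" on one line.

  row1 -= 3·row0 → [0,3,-4]
  row2 -= 3·row0 → [0,-6,9]
  row2 -= -2·row1 → [0,0,1]

L=[[1,0,0],[3,1,0],[3,-2,1]] U=[[3,0,2],[0,3,-4],[0,0,1]]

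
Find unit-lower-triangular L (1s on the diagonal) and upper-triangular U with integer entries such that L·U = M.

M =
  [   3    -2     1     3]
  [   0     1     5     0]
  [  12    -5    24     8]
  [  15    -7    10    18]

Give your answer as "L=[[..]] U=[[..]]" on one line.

  R1 -= 0·R0 → [0,1,5,0]
  R2 -= 4·R0 → [0,3,20,-4]
  R3 -= 5·R0 → [0,3,5,3]
  R2 -= 3·R1 → [0,0,5,-4]
  R3 -= 3·R1 → [0,0,-10,3]
  R3 -= -2·R2 → [0,0,0,-5]

L=[[1,0,0,0],[0,1,0,0],[4,3,1,0],[5,3,-2,1]] U=[[3,-2,1,3],[0,1,5,0],[0,0,5,-4],[0,0,0,-5]]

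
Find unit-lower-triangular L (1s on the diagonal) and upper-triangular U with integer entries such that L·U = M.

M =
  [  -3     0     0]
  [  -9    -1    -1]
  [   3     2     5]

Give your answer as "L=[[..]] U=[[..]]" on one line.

  r1 -= 3·r0 → [0,-1,-1]
  r2 -= -1·r0 → [0,2,5]
  r2 -= -2·r1 → [0,0,3]

L=[[1,0,0],[3,1,0],[-1,-2,1]] U=[[-3,0,0],[0,-1,-1],[0,0,3]]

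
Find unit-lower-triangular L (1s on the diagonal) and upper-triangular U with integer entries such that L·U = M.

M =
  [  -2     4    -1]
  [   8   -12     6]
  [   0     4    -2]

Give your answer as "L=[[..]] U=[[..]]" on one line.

L=[[1,0,0],[-4,1,0],[0,1,1]] U=[[-2,4,-1],[0,4,2],[0,0,-4]]

  row1 -= -4·row0 → [0,4,2]
  row2 -= 0·row0 → [0,4,-2]
  row2 -= 1·row1 → [0,0,-4]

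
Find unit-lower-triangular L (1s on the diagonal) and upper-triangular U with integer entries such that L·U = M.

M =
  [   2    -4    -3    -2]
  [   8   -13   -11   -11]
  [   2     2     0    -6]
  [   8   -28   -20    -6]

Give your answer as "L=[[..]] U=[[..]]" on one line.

L=[[1,0,0,0],[4,1,0,0],[1,2,1,0],[4,-4,-4,1]] U=[[2,-4,-3,-2],[0,3,1,-3],[0,0,1,2],[0,0,0,-2]]

  r1 -= 4·r0 → [0,3,1,-3]
  r2 -= 1·r0 → [0,6,3,-4]
  r3 -= 4·r0 → [0,-12,-8,2]
  r2 -= 2·r1 → [0,0,1,2]
  r3 -= -4·r1 → [0,0,-4,-10]
  r3 -= -4·r2 → [0,0,0,-2]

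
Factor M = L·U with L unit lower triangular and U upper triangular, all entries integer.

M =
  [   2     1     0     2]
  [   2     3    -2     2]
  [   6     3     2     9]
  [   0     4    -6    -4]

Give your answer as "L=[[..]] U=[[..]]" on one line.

  row1 -= 1·row0 → [0,2,-2,0]
  row2 -= 3·row0 → [0,0,2,3]
  row3 -= 0·row0 → [0,4,-6,-4]
  row2 -= 0·row1 → [0,0,2,3]
  row3 -= 2·row1 → [0,0,-2,-4]
  row3 -= -1·row2 → [0,0,0,-1]

L=[[1,0,0,0],[1,1,0,0],[3,0,1,0],[0,2,-1,1]] U=[[2,1,0,2],[0,2,-2,0],[0,0,2,3],[0,0,0,-1]]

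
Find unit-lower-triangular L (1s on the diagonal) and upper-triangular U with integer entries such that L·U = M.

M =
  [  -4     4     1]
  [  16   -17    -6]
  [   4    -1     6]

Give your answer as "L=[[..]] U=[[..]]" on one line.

L=[[1,0,0],[-4,1,0],[-1,-3,1]] U=[[-4,4,1],[0,-1,-2],[0,0,1]]

  r1 -= -4·r0 → [0,-1,-2]
  r2 -= -1·r0 → [0,3,7]
  r2 -= -3·r1 → [0,0,1]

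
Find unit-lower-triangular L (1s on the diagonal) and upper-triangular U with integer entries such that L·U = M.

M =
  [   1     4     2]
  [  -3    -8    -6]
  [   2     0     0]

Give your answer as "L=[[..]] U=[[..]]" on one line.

L=[[1,0,0],[-3,1,0],[2,-2,1]] U=[[1,4,2],[0,4,0],[0,0,-4]]

  R1 -= -3·R0 → [0,4,0]
  R2 -= 2·R0 → [0,-8,-4]
  R2 -= -2·R1 → [0,0,-4]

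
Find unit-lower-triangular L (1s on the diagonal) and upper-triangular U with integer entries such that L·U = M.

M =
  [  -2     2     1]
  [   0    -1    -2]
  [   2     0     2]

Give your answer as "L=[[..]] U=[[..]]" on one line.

L=[[1,0,0],[0,1,0],[-1,-2,1]] U=[[-2,2,1],[0,-1,-2],[0,0,-1]]

  row1 -= 0·row0 → [0,-1,-2]
  row2 -= -1·row0 → [0,2,3]
  row2 -= -2·row1 → [0,0,-1]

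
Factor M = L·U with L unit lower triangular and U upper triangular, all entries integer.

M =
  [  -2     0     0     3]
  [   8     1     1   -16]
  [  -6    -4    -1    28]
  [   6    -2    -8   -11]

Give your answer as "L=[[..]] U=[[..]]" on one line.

L=[[1,0,0,0],[-4,1,0,0],[3,-4,1,0],[-3,-2,-2,1]] U=[[-2,0,0,3],[0,1,1,-4],[0,0,3,3],[0,0,0,-4]]

  row1 -= -4·row0 → [0,1,1,-4]
  row2 -= 3·row0 → [0,-4,-1,19]
  row3 -= -3·row0 → [0,-2,-8,-2]
  row2 -= -4·row1 → [0,0,3,3]
  row3 -= -2·row1 → [0,0,-6,-10]
  row3 -= -2·row2 → [0,0,0,-4]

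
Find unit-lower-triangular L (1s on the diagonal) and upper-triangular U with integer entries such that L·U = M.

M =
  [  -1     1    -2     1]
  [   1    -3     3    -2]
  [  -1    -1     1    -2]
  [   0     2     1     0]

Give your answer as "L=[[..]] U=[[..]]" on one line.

  R1 -= -1·R0 → [0,-2,1,-1]
  R2 -= 1·R0 → [0,-2,3,-3]
  R3 -= 0·R0 → [0,2,1,0]
  R2 -= 1·R1 → [0,0,2,-2]
  R3 -= -1·R1 → [0,0,2,-1]
  R3 -= 1·R2 → [0,0,0,1]

L=[[1,0,0,0],[-1,1,0,0],[1,1,1,0],[0,-1,1,1]] U=[[-1,1,-2,1],[0,-2,1,-1],[0,0,2,-2],[0,0,0,1]]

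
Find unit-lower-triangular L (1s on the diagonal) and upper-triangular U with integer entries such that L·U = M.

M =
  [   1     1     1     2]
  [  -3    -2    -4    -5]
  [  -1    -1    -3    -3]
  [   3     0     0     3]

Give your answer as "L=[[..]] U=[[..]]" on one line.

L=[[1,0,0,0],[-3,1,0,0],[-1,0,1,0],[3,-3,3,1]] U=[[1,1,1,2],[0,1,-1,1],[0,0,-2,-1],[0,0,0,3]]

  r1 -= -3·r0 → [0,1,-1,1]
  r2 -= -1·r0 → [0,0,-2,-1]
  r3 -= 3·r0 → [0,-3,-3,-3]
  r2 -= 0·r1 → [0,0,-2,-1]
  r3 -= -3·r1 → [0,0,-6,0]
  r3 -= 3·r2 → [0,0,0,3]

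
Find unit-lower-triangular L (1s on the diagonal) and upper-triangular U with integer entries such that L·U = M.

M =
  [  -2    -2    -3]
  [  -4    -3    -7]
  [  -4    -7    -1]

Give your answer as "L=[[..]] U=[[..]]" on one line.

L=[[1,0,0],[2,1,0],[2,-3,1]] U=[[-2,-2,-3],[0,1,-1],[0,0,2]]

  R1 -= 2·R0 → [0,1,-1]
  R2 -= 2·R0 → [0,-3,5]
  R2 -= -3·R1 → [0,0,2]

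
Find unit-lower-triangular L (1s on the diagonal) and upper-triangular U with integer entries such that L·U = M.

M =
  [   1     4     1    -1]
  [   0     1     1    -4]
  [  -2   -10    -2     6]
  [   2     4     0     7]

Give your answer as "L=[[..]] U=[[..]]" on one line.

L=[[1,0,0,0],[0,1,0,0],[-2,-2,1,0],[2,-4,1,1]] U=[[1,4,1,-1],[0,1,1,-4],[0,0,2,-4],[0,0,0,-3]]

  r1 -= 0·r0 → [0,1,1,-4]
  r2 -= -2·r0 → [0,-2,0,4]
  r3 -= 2·r0 → [0,-4,-2,9]
  r2 -= -2·r1 → [0,0,2,-4]
  r3 -= -4·r1 → [0,0,2,-7]
  r3 -= 1·r2 → [0,0,0,-3]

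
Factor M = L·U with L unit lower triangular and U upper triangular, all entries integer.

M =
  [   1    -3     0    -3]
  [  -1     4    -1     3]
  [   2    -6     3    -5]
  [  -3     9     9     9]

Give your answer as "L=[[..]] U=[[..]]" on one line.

  r1 -= -1·r0 → [0,1,-1,0]
  r2 -= 2·r0 → [0,0,3,1]
  r3 -= -3·r0 → [0,0,9,0]
  r2 -= 0·r1 → [0,0,3,1]
  r3 -= 0·r1 → [0,0,9,0]
  r3 -= 3·r2 → [0,0,0,-3]

L=[[1,0,0,0],[-1,1,0,0],[2,0,1,0],[-3,0,3,1]] U=[[1,-3,0,-3],[0,1,-1,0],[0,0,3,1],[0,0,0,-3]]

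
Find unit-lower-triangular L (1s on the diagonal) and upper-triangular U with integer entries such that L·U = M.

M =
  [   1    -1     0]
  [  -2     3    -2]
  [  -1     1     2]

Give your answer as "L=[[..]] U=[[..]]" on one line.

  r1 -= -2·r0 → [0,1,-2]
  r2 -= -1·r0 → [0,0,2]
  r2 -= 0·r1 → [0,0,2]

L=[[1,0,0],[-2,1,0],[-1,0,1]] U=[[1,-1,0],[0,1,-2],[0,0,2]]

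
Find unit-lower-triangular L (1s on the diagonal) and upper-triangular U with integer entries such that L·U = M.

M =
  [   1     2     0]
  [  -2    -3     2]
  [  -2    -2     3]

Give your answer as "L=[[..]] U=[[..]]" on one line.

  row1 -= -2·row0 → [0,1,2]
  row2 -= -2·row0 → [0,2,3]
  row2 -= 2·row1 → [0,0,-1]

L=[[1,0,0],[-2,1,0],[-2,2,1]] U=[[1,2,0],[0,1,2],[0,0,-1]]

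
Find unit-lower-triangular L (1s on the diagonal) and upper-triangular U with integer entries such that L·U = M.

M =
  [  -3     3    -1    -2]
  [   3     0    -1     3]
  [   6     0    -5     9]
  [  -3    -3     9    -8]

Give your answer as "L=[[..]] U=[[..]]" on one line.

  row1 -= -1·row0 → [0,3,-2,1]
  row2 -= -2·row0 → [0,6,-7,5]
  row3 -= 1·row0 → [0,-6,10,-6]
  row2 -= 2·row1 → [0,0,-3,3]
  row3 -= -2·row1 → [0,0,6,-4]
  row3 -= -2·row2 → [0,0,0,2]

L=[[1,0,0,0],[-1,1,0,0],[-2,2,1,0],[1,-2,-2,1]] U=[[-3,3,-1,-2],[0,3,-2,1],[0,0,-3,3],[0,0,0,2]]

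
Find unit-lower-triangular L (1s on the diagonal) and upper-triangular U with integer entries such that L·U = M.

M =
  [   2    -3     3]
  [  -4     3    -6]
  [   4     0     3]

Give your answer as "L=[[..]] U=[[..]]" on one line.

  row1 -= -2·row0 → [0,-3,0]
  row2 -= 2·row0 → [0,6,-3]
  row2 -= -2·row1 → [0,0,-3]

L=[[1,0,0],[-2,1,0],[2,-2,1]] U=[[2,-3,3],[0,-3,0],[0,0,-3]]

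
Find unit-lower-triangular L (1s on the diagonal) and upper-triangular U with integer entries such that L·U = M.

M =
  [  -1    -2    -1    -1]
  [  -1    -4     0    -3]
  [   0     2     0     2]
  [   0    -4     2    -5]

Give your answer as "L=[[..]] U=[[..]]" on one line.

L=[[1,0,0,0],[1,1,0,0],[0,-1,1,0],[0,2,0,1]] U=[[-1,-2,-1,-1],[0,-2,1,-2],[0,0,1,0],[0,0,0,-1]]

  R1 -= 1·R0 → [0,-2,1,-2]
  R2 -= 0·R0 → [0,2,0,2]
  R3 -= 0·R0 → [0,-4,2,-5]
  R2 -= -1·R1 → [0,0,1,0]
  R3 -= 2·R1 → [0,0,0,-1]
  R3 -= 0·R2 → [0,0,0,-1]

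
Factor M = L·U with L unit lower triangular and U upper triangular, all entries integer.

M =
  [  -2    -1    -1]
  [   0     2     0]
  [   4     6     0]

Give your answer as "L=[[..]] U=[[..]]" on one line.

  row1 -= 0·row0 → [0,2,0]
  row2 -= -2·row0 → [0,4,-2]
  row2 -= 2·row1 → [0,0,-2]

L=[[1,0,0],[0,1,0],[-2,2,1]] U=[[-2,-1,-1],[0,2,0],[0,0,-2]]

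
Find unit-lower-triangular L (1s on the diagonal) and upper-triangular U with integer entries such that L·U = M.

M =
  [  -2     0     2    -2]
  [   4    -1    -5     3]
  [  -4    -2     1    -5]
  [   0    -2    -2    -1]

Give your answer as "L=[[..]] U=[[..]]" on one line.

  row1 -= -2·row0 → [0,-1,-1,-1]
  row2 -= 2·row0 → [0,-2,-3,-1]
  row3 -= 0·row0 → [0,-2,-2,-1]
  row2 -= 2·row1 → [0,0,-1,1]
  row3 -= 2·row1 → [0,0,0,1]
  row3 -= 0·row2 → [0,0,0,1]

L=[[1,0,0,0],[-2,1,0,0],[2,2,1,0],[0,2,0,1]] U=[[-2,0,2,-2],[0,-1,-1,-1],[0,0,-1,1],[0,0,0,1]]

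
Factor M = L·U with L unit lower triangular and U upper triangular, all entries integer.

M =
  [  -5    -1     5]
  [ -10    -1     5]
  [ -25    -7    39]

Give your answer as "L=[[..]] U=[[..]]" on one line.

  row1 -= 2·row0 → [0,1,-5]
  row2 -= 5·row0 → [0,-2,14]
  row2 -= -2·row1 → [0,0,4]

L=[[1,0,0],[2,1,0],[5,-2,1]] U=[[-5,-1,5],[0,1,-5],[0,0,4]]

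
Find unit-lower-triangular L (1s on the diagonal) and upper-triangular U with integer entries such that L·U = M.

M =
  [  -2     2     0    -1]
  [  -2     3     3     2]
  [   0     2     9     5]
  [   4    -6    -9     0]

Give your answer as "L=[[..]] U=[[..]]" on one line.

L=[[1,0,0,0],[1,1,0,0],[0,2,1,0],[-2,-2,-1,1]] U=[[-2,2,0,-1],[0,1,3,3],[0,0,3,-1],[0,0,0,3]]

  row1 -= 1·row0 → [0,1,3,3]
  row2 -= 0·row0 → [0,2,9,5]
  row3 -= -2·row0 → [0,-2,-9,-2]
  row2 -= 2·row1 → [0,0,3,-1]
  row3 -= -2·row1 → [0,0,-3,4]
  row3 -= -1·row2 → [0,0,0,3]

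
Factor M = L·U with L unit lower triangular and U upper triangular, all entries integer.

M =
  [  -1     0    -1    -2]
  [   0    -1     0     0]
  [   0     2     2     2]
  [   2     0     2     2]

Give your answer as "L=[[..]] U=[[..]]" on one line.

  r1 -= 0·r0 → [0,-1,0,0]
  r2 -= 0·r0 → [0,2,2,2]
  r3 -= -2·r0 → [0,0,0,-2]
  r2 -= -2·r1 → [0,0,2,2]
  r3 -= 0·r1 → [0,0,0,-2]
  r3 -= 0·r2 → [0,0,0,-2]

L=[[1,0,0,0],[0,1,0,0],[0,-2,1,0],[-2,0,0,1]] U=[[-1,0,-1,-2],[0,-1,0,0],[0,0,2,2],[0,0,0,-2]]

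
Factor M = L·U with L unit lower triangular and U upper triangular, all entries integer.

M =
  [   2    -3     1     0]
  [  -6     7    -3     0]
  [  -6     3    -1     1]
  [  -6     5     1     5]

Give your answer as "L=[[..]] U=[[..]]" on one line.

  row1 -= -3·row0 → [0,-2,0,0]
  row2 -= -3·row0 → [0,-6,2,1]
  row3 -= -3·row0 → [0,-4,4,5]
  row2 -= 3·row1 → [0,0,2,1]
  row3 -= 2·row1 → [0,0,4,5]
  row3 -= 2·row2 → [0,0,0,3]

L=[[1,0,0,0],[-3,1,0,0],[-3,3,1,0],[-3,2,2,1]] U=[[2,-3,1,0],[0,-2,0,0],[0,0,2,1],[0,0,0,3]]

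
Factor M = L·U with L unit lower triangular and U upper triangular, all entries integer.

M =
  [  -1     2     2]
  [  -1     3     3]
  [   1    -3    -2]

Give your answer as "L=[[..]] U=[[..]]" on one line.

  R1 -= 1·R0 → [0,1,1]
  R2 -= -1·R0 → [0,-1,0]
  R2 -= -1·R1 → [0,0,1]

L=[[1,0,0],[1,1,0],[-1,-1,1]] U=[[-1,2,2],[0,1,1],[0,0,1]]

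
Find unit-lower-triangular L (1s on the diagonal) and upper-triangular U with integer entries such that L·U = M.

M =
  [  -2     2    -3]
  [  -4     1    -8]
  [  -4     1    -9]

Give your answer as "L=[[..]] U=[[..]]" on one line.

L=[[1,0,0],[2,1,0],[2,1,1]] U=[[-2,2,-3],[0,-3,-2],[0,0,-1]]

  row1 -= 2·row0 → [0,-3,-2]
  row2 -= 2·row0 → [0,-3,-3]
  row2 -= 1·row1 → [0,0,-1]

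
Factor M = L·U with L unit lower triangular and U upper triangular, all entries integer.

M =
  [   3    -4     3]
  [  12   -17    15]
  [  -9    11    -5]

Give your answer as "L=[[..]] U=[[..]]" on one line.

  row1 -= 4·row0 → [0,-1,3]
  row2 -= -3·row0 → [0,-1,4]
  row2 -= 1·row1 → [0,0,1]

L=[[1,0,0],[4,1,0],[-3,1,1]] U=[[3,-4,3],[0,-1,3],[0,0,1]]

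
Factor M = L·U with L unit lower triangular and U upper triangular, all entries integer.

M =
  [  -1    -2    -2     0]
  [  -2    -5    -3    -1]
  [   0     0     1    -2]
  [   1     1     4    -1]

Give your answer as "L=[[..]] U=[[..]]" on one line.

  row1 -= 2·row0 → [0,-1,1,-1]
  row2 -= 0·row0 → [0,0,1,-2]
  row3 -= -1·row0 → [0,-1,2,-1]
  row2 -= 0·row1 → [0,0,1,-2]
  row3 -= 1·row1 → [0,0,1,0]
  row3 -= 1·row2 → [0,0,0,2]

L=[[1,0,0,0],[2,1,0,0],[0,0,1,0],[-1,1,1,1]] U=[[-1,-2,-2,0],[0,-1,1,-1],[0,0,1,-2],[0,0,0,2]]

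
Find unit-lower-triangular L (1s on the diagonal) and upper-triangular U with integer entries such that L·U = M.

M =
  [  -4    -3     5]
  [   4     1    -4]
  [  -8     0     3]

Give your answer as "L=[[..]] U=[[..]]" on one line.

  row1 -= -1·row0 → [0,-2,1]
  row2 -= 2·row0 → [0,6,-7]
  row2 -= -3·row1 → [0,0,-4]

L=[[1,0,0],[-1,1,0],[2,-3,1]] U=[[-4,-3,5],[0,-2,1],[0,0,-4]]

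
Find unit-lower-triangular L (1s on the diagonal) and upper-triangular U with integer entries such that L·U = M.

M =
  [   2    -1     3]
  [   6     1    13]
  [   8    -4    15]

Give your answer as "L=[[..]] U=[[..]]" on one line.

  row1 -= 3·row0 → [0,4,4]
  row2 -= 4·row0 → [0,0,3]
  row2 -= 0·row1 → [0,0,3]

L=[[1,0,0],[3,1,0],[4,0,1]] U=[[2,-1,3],[0,4,4],[0,0,3]]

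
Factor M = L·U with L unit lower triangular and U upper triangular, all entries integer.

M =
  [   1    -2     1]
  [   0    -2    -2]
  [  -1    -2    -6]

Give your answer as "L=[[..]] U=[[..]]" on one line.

L=[[1,0,0],[0,1,0],[-1,2,1]] U=[[1,-2,1],[0,-2,-2],[0,0,-1]]

  r1 -= 0·r0 → [0,-2,-2]
  r2 -= -1·r0 → [0,-4,-5]
  r2 -= 2·r1 → [0,0,-1]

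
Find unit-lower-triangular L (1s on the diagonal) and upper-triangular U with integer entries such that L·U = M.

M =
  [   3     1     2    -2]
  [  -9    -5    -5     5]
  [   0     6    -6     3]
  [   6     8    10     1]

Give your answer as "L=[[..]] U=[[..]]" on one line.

L=[[1,0,0,0],[-3,1,0,0],[0,-3,1,0],[2,-3,-3,1]] U=[[3,1,2,-2],[0,-2,1,-1],[0,0,-3,0],[0,0,0,2]]

  r1 -= -3·r0 → [0,-2,1,-1]
  r2 -= 0·r0 → [0,6,-6,3]
  r3 -= 2·r0 → [0,6,6,5]
  r2 -= -3·r1 → [0,0,-3,0]
  r3 -= -3·r1 → [0,0,9,2]
  r3 -= -3·r2 → [0,0,0,2]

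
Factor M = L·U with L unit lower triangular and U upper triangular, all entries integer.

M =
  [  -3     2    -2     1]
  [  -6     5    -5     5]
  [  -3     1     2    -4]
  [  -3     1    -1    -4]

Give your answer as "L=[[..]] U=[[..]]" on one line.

L=[[1,0,0,0],[2,1,0,0],[1,-1,1,0],[1,-1,0,1]] U=[[-3,2,-2,1],[0,1,-1,3],[0,0,3,-2],[0,0,0,-2]]

  row1 -= 2·row0 → [0,1,-1,3]
  row2 -= 1·row0 → [0,-1,4,-5]
  row3 -= 1·row0 → [0,-1,1,-5]
  row2 -= -1·row1 → [0,0,3,-2]
  row3 -= -1·row1 → [0,0,0,-2]
  row3 -= 0·row2 → [0,0,0,-2]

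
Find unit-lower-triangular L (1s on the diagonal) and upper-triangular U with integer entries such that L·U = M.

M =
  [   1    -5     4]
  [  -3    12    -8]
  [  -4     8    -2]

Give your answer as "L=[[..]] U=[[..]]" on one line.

L=[[1,0,0],[-3,1,0],[-4,4,1]] U=[[1,-5,4],[0,-3,4],[0,0,-2]]

  row1 -= -3·row0 → [0,-3,4]
  row2 -= -4·row0 → [0,-12,14]
  row2 -= 4·row1 → [0,0,-2]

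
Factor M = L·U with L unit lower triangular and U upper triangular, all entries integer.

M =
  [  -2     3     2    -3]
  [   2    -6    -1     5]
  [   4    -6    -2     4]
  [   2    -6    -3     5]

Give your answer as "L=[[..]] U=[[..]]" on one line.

L=[[1,0,0,0],[-1,1,0,0],[-2,0,1,0],[-1,1,-1,1]] U=[[-2,3,2,-3],[0,-3,1,2],[0,0,2,-2],[0,0,0,-2]]

  row1 -= -1·row0 → [0,-3,1,2]
  row2 -= -2·row0 → [0,0,2,-2]
  row3 -= -1·row0 → [0,-3,-1,2]
  row2 -= 0·row1 → [0,0,2,-2]
  row3 -= 1·row1 → [0,0,-2,0]
  row3 -= -1·row2 → [0,0,0,-2]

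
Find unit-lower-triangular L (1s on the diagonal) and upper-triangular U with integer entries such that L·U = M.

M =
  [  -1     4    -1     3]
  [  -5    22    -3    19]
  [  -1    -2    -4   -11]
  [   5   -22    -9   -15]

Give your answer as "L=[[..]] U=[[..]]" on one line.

  row1 -= 5·row0 → [0,2,2,4]
  row2 -= 1·row0 → [0,-6,-3,-14]
  row3 -= -5·row0 → [0,-2,-14,0]
  row2 -= -3·row1 → [0,0,3,-2]
  row3 -= -1·row1 → [0,0,-12,4]
  row3 -= -4·row2 → [0,0,0,-4]

L=[[1,0,0,0],[5,1,0,0],[1,-3,1,0],[-5,-1,-4,1]] U=[[-1,4,-1,3],[0,2,2,4],[0,0,3,-2],[0,0,0,-4]]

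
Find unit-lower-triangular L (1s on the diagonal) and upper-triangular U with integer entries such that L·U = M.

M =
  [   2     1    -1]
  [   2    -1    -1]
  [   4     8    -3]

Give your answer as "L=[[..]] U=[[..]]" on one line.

  r1 -= 1·r0 → [0,-2,0]
  r2 -= 2·r0 → [0,6,-1]
  r2 -= -3·r1 → [0,0,-1]

L=[[1,0,0],[1,1,0],[2,-3,1]] U=[[2,1,-1],[0,-2,0],[0,0,-1]]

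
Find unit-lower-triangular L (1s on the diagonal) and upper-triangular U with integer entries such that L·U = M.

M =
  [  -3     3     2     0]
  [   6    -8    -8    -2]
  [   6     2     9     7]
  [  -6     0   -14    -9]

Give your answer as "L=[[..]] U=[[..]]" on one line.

L=[[1,0,0,0],[-2,1,0,0],[-2,-4,1,0],[2,3,2,1]] U=[[-3,3,2,0],[0,-2,-4,-2],[0,0,-3,-1],[0,0,0,-1]]

  R1 -= -2·R0 → [0,-2,-4,-2]
  R2 -= -2·R0 → [0,8,13,7]
  R3 -= 2·R0 → [0,-6,-18,-9]
  R2 -= -4·R1 → [0,0,-3,-1]
  R3 -= 3·R1 → [0,0,-6,-3]
  R3 -= 2·R2 → [0,0,0,-1]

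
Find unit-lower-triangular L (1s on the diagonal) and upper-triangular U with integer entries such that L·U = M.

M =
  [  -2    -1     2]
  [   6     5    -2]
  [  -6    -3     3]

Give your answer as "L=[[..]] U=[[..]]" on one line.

  r1 -= -3·r0 → [0,2,4]
  r2 -= 3·r0 → [0,0,-3]
  r2 -= 0·r1 → [0,0,-3]

L=[[1,0,0],[-3,1,0],[3,0,1]] U=[[-2,-1,2],[0,2,4],[0,0,-3]]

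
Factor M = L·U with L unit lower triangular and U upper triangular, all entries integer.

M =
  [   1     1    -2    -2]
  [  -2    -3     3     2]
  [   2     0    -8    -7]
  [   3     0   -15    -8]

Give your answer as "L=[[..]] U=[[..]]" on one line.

  row1 -= -2·row0 → [0,-1,-1,-2]
  row2 -= 2·row0 → [0,-2,-4,-3]
  row3 -= 3·row0 → [0,-3,-9,-2]
  row2 -= 2·row1 → [0,0,-2,1]
  row3 -= 3·row1 → [0,0,-6,4]
  row3 -= 3·row2 → [0,0,0,1]

L=[[1,0,0,0],[-2,1,0,0],[2,2,1,0],[3,3,3,1]] U=[[1,1,-2,-2],[0,-1,-1,-2],[0,0,-2,1],[0,0,0,1]]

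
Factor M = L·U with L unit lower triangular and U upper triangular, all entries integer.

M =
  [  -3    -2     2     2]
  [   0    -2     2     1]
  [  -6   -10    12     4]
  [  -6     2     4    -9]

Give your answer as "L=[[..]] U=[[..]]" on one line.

  row1 -= 0·row0 → [0,-2,2,1]
  row2 -= 2·row0 → [0,-6,8,0]
  row3 -= 2·row0 → [0,6,0,-13]
  row2 -= 3·row1 → [0,0,2,-3]
  row3 -= -3·row1 → [0,0,6,-10]
  row3 -= 3·row2 → [0,0,0,-1]

L=[[1,0,0,0],[0,1,0,0],[2,3,1,0],[2,-3,3,1]] U=[[-3,-2,2,2],[0,-2,2,1],[0,0,2,-3],[0,0,0,-1]]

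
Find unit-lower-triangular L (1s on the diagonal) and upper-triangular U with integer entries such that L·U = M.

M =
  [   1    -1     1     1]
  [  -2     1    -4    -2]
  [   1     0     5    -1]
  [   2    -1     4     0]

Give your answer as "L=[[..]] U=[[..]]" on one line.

L=[[1,0,0,0],[-2,1,0,0],[1,-1,1,0],[2,-1,0,1]] U=[[1,-1,1,1],[0,-1,-2,0],[0,0,2,-2],[0,0,0,-2]]

  R1 -= -2·R0 → [0,-1,-2,0]
  R2 -= 1·R0 → [0,1,4,-2]
  R3 -= 2·R0 → [0,1,2,-2]
  R2 -= -1·R1 → [0,0,2,-2]
  R3 -= -1·R1 → [0,0,0,-2]
  R3 -= 0·R2 → [0,0,0,-2]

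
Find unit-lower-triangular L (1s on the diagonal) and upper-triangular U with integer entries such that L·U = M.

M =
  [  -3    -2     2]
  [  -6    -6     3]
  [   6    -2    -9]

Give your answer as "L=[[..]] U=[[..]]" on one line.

  r1 -= 2·r0 → [0,-2,-1]
  r2 -= -2·r0 → [0,-6,-5]
  r2 -= 3·r1 → [0,0,-2]

L=[[1,0,0],[2,1,0],[-2,3,1]] U=[[-3,-2,2],[0,-2,-1],[0,0,-2]]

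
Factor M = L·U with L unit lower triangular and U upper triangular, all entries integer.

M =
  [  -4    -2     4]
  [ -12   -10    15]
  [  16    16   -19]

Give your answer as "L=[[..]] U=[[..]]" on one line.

  r1 -= 3·r0 → [0,-4,3]
  r2 -= -4·r0 → [0,8,-3]
  r2 -= -2·r1 → [0,0,3]

L=[[1,0,0],[3,1,0],[-4,-2,1]] U=[[-4,-2,4],[0,-4,3],[0,0,3]]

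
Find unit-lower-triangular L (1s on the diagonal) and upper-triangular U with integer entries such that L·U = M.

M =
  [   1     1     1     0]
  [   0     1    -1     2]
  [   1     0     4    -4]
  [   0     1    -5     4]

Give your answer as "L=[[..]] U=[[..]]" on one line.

  r1 -= 0·r0 → [0,1,-1,2]
  r2 -= 1·r0 → [0,-1,3,-4]
  r3 -= 0·r0 → [0,1,-5,4]
  r2 -= -1·r1 → [0,0,2,-2]
  r3 -= 1·r1 → [0,0,-4,2]
  r3 -= -2·r2 → [0,0,0,-2]

L=[[1,0,0,0],[0,1,0,0],[1,-1,1,0],[0,1,-2,1]] U=[[1,1,1,0],[0,1,-1,2],[0,0,2,-2],[0,0,0,-2]]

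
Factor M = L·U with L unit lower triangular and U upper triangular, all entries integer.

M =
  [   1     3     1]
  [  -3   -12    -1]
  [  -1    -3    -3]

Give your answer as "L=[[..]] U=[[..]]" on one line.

  r1 -= -3·r0 → [0,-3,2]
  r2 -= -1·r0 → [0,0,-2]
  r2 -= 0·r1 → [0,0,-2]

L=[[1,0,0],[-3,1,0],[-1,0,1]] U=[[1,3,1],[0,-3,2],[0,0,-2]]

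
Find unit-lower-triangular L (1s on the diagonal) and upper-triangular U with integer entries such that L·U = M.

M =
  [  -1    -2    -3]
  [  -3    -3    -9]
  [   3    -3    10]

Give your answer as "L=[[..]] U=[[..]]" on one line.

L=[[1,0,0],[3,1,0],[-3,-3,1]] U=[[-1,-2,-3],[0,3,0],[0,0,1]]

  row1 -= 3·row0 → [0,3,0]
  row2 -= -3·row0 → [0,-9,1]
  row2 -= -3·row1 → [0,0,1]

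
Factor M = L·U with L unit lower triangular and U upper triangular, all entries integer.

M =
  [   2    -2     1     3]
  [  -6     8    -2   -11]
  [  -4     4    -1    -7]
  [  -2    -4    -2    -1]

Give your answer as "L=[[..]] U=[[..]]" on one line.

L=[[1,0,0,0],[-3,1,0,0],[-2,0,1,0],[-1,-3,2,1]] U=[[2,-2,1,3],[0,2,1,-2],[0,0,1,-1],[0,0,0,-2]]

  R1 -= -3·R0 → [0,2,1,-2]
  R2 -= -2·R0 → [0,0,1,-1]
  R3 -= -1·R0 → [0,-6,-1,2]
  R2 -= 0·R1 → [0,0,1,-1]
  R3 -= -3·R1 → [0,0,2,-4]
  R3 -= 2·R2 → [0,0,0,-2]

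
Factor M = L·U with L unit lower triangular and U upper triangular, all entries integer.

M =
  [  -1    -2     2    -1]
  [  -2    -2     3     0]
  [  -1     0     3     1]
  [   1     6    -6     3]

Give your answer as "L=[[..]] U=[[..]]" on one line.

L=[[1,0,0,0],[2,1,0,0],[1,1,1,0],[-1,2,-1,1]] U=[[-1,-2,2,-1],[0,2,-1,2],[0,0,2,0],[0,0,0,-2]]

  R1 -= 2·R0 → [0,2,-1,2]
  R2 -= 1·R0 → [0,2,1,2]
  R3 -= -1·R0 → [0,4,-4,2]
  R2 -= 1·R1 → [0,0,2,0]
  R3 -= 2·R1 → [0,0,-2,-2]
  R3 -= -1·R2 → [0,0,0,-2]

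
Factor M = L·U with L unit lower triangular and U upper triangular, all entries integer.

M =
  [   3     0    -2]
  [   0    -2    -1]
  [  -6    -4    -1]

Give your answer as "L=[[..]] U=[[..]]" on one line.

L=[[1,0,0],[0,1,0],[-2,2,1]] U=[[3,0,-2],[0,-2,-1],[0,0,-3]]

  r1 -= 0·r0 → [0,-2,-1]
  r2 -= -2·r0 → [0,-4,-5]
  r2 -= 2·r1 → [0,0,-3]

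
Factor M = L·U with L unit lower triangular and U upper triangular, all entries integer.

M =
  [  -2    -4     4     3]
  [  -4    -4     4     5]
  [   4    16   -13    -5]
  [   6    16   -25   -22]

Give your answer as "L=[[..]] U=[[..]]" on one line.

  r1 -= 2·r0 → [0,4,-4,-1]
  r2 -= -2·r0 → [0,8,-5,1]
  r3 -= -3·r0 → [0,4,-13,-13]
  r2 -= 2·r1 → [0,0,3,3]
  r3 -= 1·r1 → [0,0,-9,-12]
  r3 -= -3·r2 → [0,0,0,-3]

L=[[1,0,0,0],[2,1,0,0],[-2,2,1,0],[-3,1,-3,1]] U=[[-2,-4,4,3],[0,4,-4,-1],[0,0,3,3],[0,0,0,-3]]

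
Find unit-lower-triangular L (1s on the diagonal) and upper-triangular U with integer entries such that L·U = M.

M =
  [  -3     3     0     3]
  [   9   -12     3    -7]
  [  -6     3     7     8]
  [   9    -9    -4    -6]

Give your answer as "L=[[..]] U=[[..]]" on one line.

  r1 -= -3·r0 → [0,-3,3,2]
  r2 -= 2·r0 → [0,-3,7,2]
  r3 -= -3·r0 → [0,0,-4,3]
  r2 -= 1·r1 → [0,0,4,0]
  r3 -= 0·r1 → [0,0,-4,3]
  r3 -= -1·r2 → [0,0,0,3]

L=[[1,0,0,0],[-3,1,0,0],[2,1,1,0],[-3,0,-1,1]] U=[[-3,3,0,3],[0,-3,3,2],[0,0,4,0],[0,0,0,3]]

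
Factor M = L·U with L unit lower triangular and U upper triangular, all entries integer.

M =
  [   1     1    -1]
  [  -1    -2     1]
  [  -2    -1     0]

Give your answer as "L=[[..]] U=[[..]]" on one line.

L=[[1,0,0],[-1,1,0],[-2,-1,1]] U=[[1,1,-1],[0,-1,0],[0,0,-2]]

  R1 -= -1·R0 → [0,-1,0]
  R2 -= -2·R0 → [0,1,-2]
  R2 -= -1·R1 → [0,0,-2]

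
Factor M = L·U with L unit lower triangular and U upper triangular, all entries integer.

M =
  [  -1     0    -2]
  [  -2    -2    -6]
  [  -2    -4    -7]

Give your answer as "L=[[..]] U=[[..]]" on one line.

L=[[1,0,0],[2,1,0],[2,2,1]] U=[[-1,0,-2],[0,-2,-2],[0,0,1]]

  row1 -= 2·row0 → [0,-2,-2]
  row2 -= 2·row0 → [0,-4,-3]
  row2 -= 2·row1 → [0,0,1]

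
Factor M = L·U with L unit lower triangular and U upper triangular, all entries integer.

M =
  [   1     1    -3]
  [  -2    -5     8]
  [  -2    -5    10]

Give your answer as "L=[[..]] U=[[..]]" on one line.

  R1 -= -2·R0 → [0,-3,2]
  R2 -= -2·R0 → [0,-3,4]
  R2 -= 1·R1 → [0,0,2]

L=[[1,0,0],[-2,1,0],[-2,1,1]] U=[[1,1,-3],[0,-3,2],[0,0,2]]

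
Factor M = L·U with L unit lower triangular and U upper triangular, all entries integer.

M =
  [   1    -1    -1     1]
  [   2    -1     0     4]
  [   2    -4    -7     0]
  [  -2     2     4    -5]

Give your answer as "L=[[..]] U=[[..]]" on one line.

L=[[1,0,0,0],[2,1,0,0],[2,-2,1,0],[-2,0,-2,1]] U=[[1,-1,-1,1],[0,1,2,2],[0,0,-1,2],[0,0,0,1]]

  R1 -= 2·R0 → [0,1,2,2]
  R2 -= 2·R0 → [0,-2,-5,-2]
  R3 -= -2·R0 → [0,0,2,-3]
  R2 -= -2·R1 → [0,0,-1,2]
  R3 -= 0·R1 → [0,0,2,-3]
  R3 -= -2·R2 → [0,0,0,1]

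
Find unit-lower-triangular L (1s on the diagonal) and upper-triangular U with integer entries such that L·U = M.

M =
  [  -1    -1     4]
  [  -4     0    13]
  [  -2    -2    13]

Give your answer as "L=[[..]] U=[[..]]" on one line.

L=[[1,0,0],[4,1,0],[2,0,1]] U=[[-1,-1,4],[0,4,-3],[0,0,5]]

  row1 -= 4·row0 → [0,4,-3]
  row2 -= 2·row0 → [0,0,5]
  row2 -= 0·row1 → [0,0,5]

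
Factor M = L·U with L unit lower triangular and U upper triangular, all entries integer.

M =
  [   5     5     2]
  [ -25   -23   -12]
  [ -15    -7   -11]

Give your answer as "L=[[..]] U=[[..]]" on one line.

  R1 -= -5·R0 → [0,2,-2]
  R2 -= -3·R0 → [0,8,-5]
  R2 -= 4·R1 → [0,0,3]

L=[[1,0,0],[-5,1,0],[-3,4,1]] U=[[5,5,2],[0,2,-2],[0,0,3]]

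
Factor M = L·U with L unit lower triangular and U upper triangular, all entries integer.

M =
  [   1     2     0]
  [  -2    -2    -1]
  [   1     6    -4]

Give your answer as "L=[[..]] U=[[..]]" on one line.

  row1 -= -2·row0 → [0,2,-1]
  row2 -= 1·row0 → [0,4,-4]
  row2 -= 2·row1 → [0,0,-2]

L=[[1,0,0],[-2,1,0],[1,2,1]] U=[[1,2,0],[0,2,-1],[0,0,-2]]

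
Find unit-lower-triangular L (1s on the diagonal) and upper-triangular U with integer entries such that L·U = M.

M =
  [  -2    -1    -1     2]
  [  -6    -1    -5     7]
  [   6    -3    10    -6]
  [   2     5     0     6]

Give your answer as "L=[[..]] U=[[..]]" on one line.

L=[[1,0,0,0],[3,1,0,0],[-3,-3,1,0],[-1,2,3,1]] U=[[-2,-1,-1,2],[0,2,-2,1],[0,0,1,3],[0,0,0,-3]]

  R1 -= 3·R0 → [0,2,-2,1]
  R2 -= -3·R0 → [0,-6,7,0]
  R3 -= -1·R0 → [0,4,-1,8]
  R2 -= -3·R1 → [0,0,1,3]
  R3 -= 2·R1 → [0,0,3,6]
  R3 -= 3·R2 → [0,0,0,-3]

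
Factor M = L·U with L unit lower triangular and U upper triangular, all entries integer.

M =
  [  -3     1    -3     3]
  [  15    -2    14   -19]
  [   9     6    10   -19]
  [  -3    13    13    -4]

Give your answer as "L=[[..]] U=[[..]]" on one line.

L=[[1,0,0,0],[-5,1,0,0],[-3,3,1,0],[1,4,5,1]] U=[[-3,1,-3,3],[0,3,-1,-4],[0,0,4,2],[0,0,0,-1]]

  r1 -= -5·r0 → [0,3,-1,-4]
  r2 -= -3·r0 → [0,9,1,-10]
  r3 -= 1·r0 → [0,12,16,-7]
  r2 -= 3·r1 → [0,0,4,2]
  r3 -= 4·r1 → [0,0,20,9]
  r3 -= 5·r2 → [0,0,0,-1]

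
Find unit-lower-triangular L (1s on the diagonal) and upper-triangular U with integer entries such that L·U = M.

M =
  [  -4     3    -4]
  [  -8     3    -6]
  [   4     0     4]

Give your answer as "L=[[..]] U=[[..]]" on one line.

  R1 -= 2·R0 → [0,-3,2]
  R2 -= -1·R0 → [0,3,0]
  R2 -= -1·R1 → [0,0,2]

L=[[1,0,0],[2,1,0],[-1,-1,1]] U=[[-4,3,-4],[0,-3,2],[0,0,2]]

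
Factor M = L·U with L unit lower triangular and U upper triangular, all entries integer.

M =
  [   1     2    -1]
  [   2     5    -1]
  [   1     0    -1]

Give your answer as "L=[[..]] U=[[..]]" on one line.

L=[[1,0,0],[2,1,0],[1,-2,1]] U=[[1,2,-1],[0,1,1],[0,0,2]]

  r1 -= 2·r0 → [0,1,1]
  r2 -= 1·r0 → [0,-2,0]
  r2 -= -2·r1 → [0,0,2]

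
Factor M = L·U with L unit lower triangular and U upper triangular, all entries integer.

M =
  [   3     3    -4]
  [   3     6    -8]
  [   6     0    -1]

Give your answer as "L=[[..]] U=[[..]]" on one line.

L=[[1,0,0],[1,1,0],[2,-2,1]] U=[[3,3,-4],[0,3,-4],[0,0,-1]]

  r1 -= 1·r0 → [0,3,-4]
  r2 -= 2·r0 → [0,-6,7]
  r2 -= -2·r1 → [0,0,-1]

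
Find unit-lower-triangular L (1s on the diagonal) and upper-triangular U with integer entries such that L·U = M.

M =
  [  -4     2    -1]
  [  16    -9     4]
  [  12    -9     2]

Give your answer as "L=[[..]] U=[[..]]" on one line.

L=[[1,0,0],[-4,1,0],[-3,3,1]] U=[[-4,2,-1],[0,-1,0],[0,0,-1]]

  r1 -= -4·r0 → [0,-1,0]
  r2 -= -3·r0 → [0,-3,-1]
  r2 -= 3·r1 → [0,0,-1]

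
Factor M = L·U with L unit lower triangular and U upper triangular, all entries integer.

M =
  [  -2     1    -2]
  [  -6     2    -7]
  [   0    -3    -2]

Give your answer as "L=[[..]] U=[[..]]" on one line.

L=[[1,0,0],[3,1,0],[0,3,1]] U=[[-2,1,-2],[0,-1,-1],[0,0,1]]

  r1 -= 3·r0 → [0,-1,-1]
  r2 -= 0·r0 → [0,-3,-2]
  r2 -= 3·r1 → [0,0,1]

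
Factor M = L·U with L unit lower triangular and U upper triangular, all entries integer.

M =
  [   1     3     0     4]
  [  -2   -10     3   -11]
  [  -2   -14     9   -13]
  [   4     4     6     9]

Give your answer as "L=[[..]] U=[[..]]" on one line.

L=[[1,0,0,0],[-2,1,0,0],[-2,2,1,0],[4,2,0,1]] U=[[1,3,0,4],[0,-4,3,-3],[0,0,3,1],[0,0,0,-1]]

  row1 -= -2·row0 → [0,-4,3,-3]
  row2 -= -2·row0 → [0,-8,9,-5]
  row3 -= 4·row0 → [0,-8,6,-7]
  row2 -= 2·row1 → [0,0,3,1]
  row3 -= 2·row1 → [0,0,0,-1]
  row3 -= 0·row2 → [0,0,0,-1]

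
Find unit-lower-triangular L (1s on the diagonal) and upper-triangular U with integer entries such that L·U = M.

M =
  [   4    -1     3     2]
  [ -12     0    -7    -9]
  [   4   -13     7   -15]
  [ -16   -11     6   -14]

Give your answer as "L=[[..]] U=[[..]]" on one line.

L=[[1,0,0,0],[-3,1,0,0],[1,4,1,0],[-4,5,-2,1]] U=[[4,-1,3,2],[0,-3,2,-3],[0,0,-4,-5],[0,0,0,-1]]

  r1 -= -3·r0 → [0,-3,2,-3]
  r2 -= 1·r0 → [0,-12,4,-17]
  r3 -= -4·r0 → [0,-15,18,-6]
  r2 -= 4·r1 → [0,0,-4,-5]
  r3 -= 5·r1 → [0,0,8,9]
  r3 -= -2·r2 → [0,0,0,-1]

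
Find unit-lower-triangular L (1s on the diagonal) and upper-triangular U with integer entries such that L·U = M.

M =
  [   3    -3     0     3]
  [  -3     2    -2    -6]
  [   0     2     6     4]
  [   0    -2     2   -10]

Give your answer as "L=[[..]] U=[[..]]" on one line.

  r1 -= -1·r0 → [0,-1,-2,-3]
  r2 -= 0·r0 → [0,2,6,4]
  r3 -= 0·r0 → [0,-2,2,-10]
  r2 -= -2·r1 → [0,0,2,-2]
  r3 -= 2·r1 → [0,0,6,-4]
  r3 -= 3·r2 → [0,0,0,2]

L=[[1,0,0,0],[-1,1,0,0],[0,-2,1,0],[0,2,3,1]] U=[[3,-3,0,3],[0,-1,-2,-3],[0,0,2,-2],[0,0,0,2]]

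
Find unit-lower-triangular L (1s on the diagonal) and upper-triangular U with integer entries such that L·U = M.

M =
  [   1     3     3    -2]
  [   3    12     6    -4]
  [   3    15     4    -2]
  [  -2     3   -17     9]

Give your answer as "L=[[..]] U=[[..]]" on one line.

  r1 -= 3·r0 → [0,3,-3,2]
  r2 -= 3·r0 → [0,6,-5,4]
  r3 -= -2·r0 → [0,9,-11,5]
  r2 -= 2·r1 → [0,0,1,0]
  r3 -= 3·r1 → [0,0,-2,-1]
  r3 -= -2·r2 → [0,0,0,-1]

L=[[1,0,0,0],[3,1,0,0],[3,2,1,0],[-2,3,-2,1]] U=[[1,3,3,-2],[0,3,-3,2],[0,0,1,0],[0,0,0,-1]]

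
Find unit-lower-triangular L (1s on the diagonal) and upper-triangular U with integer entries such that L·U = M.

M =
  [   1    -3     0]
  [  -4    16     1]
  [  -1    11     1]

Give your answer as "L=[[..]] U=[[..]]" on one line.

  row1 -= -4·row0 → [0,4,1]
  row2 -= -1·row0 → [0,8,1]
  row2 -= 2·row1 → [0,0,-1]

L=[[1,0,0],[-4,1,0],[-1,2,1]] U=[[1,-3,0],[0,4,1],[0,0,-1]]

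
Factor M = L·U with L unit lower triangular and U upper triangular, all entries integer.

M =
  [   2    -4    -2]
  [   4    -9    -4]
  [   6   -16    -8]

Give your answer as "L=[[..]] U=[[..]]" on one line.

  row1 -= 2·row0 → [0,-1,0]
  row2 -= 3·row0 → [0,-4,-2]
  row2 -= 4·row1 → [0,0,-2]

L=[[1,0,0],[2,1,0],[3,4,1]] U=[[2,-4,-2],[0,-1,0],[0,0,-2]]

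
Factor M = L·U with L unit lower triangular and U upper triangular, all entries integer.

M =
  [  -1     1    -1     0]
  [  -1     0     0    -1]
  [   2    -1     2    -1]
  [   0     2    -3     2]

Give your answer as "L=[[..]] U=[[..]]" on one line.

  row1 -= 1·row0 → [0,-1,1,-1]
  row2 -= -2·row0 → [0,1,0,-1]
  row3 -= 0·row0 → [0,2,-3,2]
  row2 -= -1·row1 → [0,0,1,-2]
  row3 -= -2·row1 → [0,0,-1,0]
  row3 -= -1·row2 → [0,0,0,-2]

L=[[1,0,0,0],[1,1,0,0],[-2,-1,1,0],[0,-2,-1,1]] U=[[-1,1,-1,0],[0,-1,1,-1],[0,0,1,-2],[0,0,0,-2]]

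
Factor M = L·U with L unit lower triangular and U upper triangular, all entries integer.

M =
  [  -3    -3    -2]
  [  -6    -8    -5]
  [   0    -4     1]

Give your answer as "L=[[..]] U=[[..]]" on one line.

L=[[1,0,0],[2,1,0],[0,2,1]] U=[[-3,-3,-2],[0,-2,-1],[0,0,3]]

  R1 -= 2·R0 → [0,-2,-1]
  R2 -= 0·R0 → [0,-4,1]
  R2 -= 2·R1 → [0,0,3]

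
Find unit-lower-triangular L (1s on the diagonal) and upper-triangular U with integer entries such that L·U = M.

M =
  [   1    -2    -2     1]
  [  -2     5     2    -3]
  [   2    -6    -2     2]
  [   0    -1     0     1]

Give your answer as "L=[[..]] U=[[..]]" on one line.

  R1 -= -2·R0 → [0,1,-2,-1]
  R2 -= 2·R0 → [0,-2,2,0]
  R3 -= 0·R0 → [0,-1,0,1]
  R2 -= -2·R1 → [0,0,-2,-2]
  R3 -= -1·R1 → [0,0,-2,0]
  R3 -= 1·R2 → [0,0,0,2]

L=[[1,0,0,0],[-2,1,0,0],[2,-2,1,0],[0,-1,1,1]] U=[[1,-2,-2,1],[0,1,-2,-1],[0,0,-2,-2],[0,0,0,2]]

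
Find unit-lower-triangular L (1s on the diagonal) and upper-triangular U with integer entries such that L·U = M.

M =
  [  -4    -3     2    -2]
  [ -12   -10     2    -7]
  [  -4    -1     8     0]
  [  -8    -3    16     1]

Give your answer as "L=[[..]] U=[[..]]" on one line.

L=[[1,0,0,0],[3,1,0,0],[1,-2,1,0],[2,-3,0,1]] U=[[-4,-3,2,-2],[0,-1,-4,-1],[0,0,-2,0],[0,0,0,2]]

  r1 -= 3·r0 → [0,-1,-4,-1]
  r2 -= 1·r0 → [0,2,6,2]
  r3 -= 2·r0 → [0,3,12,5]
  r2 -= -2·r1 → [0,0,-2,0]
  r3 -= -3·r1 → [0,0,0,2]
  r3 -= 0·r2 → [0,0,0,2]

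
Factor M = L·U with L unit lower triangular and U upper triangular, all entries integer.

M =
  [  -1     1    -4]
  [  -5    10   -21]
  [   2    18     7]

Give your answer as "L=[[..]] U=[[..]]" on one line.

  r1 -= 5·r0 → [0,5,-1]
  r2 -= -2·r0 → [0,20,-1]
  r2 -= 4·r1 → [0,0,3]

L=[[1,0,0],[5,1,0],[-2,4,1]] U=[[-1,1,-4],[0,5,-1],[0,0,3]]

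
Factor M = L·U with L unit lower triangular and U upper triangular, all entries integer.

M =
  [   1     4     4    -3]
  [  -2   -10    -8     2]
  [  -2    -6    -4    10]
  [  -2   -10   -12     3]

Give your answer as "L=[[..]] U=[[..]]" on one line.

  R1 -= -2·R0 → [0,-2,0,-4]
  R2 -= -2·R0 → [0,2,4,4]
  R3 -= -2·R0 → [0,-2,-4,-3]
  R2 -= -1·R1 → [0,0,4,0]
  R3 -= 1·R1 → [0,0,-4,1]
  R3 -= -1·R2 → [0,0,0,1]

L=[[1,0,0,0],[-2,1,0,0],[-2,-1,1,0],[-2,1,-1,1]] U=[[1,4,4,-3],[0,-2,0,-4],[0,0,4,0],[0,0,0,1]]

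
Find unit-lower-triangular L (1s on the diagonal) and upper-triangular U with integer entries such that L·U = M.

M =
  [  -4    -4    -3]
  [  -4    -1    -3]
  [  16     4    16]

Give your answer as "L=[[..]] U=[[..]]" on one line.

L=[[1,0,0],[1,1,0],[-4,-4,1]] U=[[-4,-4,-3],[0,3,0],[0,0,4]]

  row1 -= 1·row0 → [0,3,0]
  row2 -= -4·row0 → [0,-12,4]
  row2 -= -4·row1 → [0,0,4]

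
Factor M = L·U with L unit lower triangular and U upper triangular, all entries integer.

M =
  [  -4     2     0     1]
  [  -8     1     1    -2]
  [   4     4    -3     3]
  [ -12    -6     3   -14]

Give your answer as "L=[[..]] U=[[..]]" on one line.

  row1 -= 2·row0 → [0,-3,1,-4]
  row2 -= -1·row0 → [0,6,-3,4]
  row3 -= 3·row0 → [0,-12,3,-17]
  row2 -= -2·row1 → [0,0,-1,-4]
  row3 -= 4·row1 → [0,0,-1,-1]
  row3 -= 1·row2 → [0,0,0,3]

L=[[1,0,0,0],[2,1,0,0],[-1,-2,1,0],[3,4,1,1]] U=[[-4,2,0,1],[0,-3,1,-4],[0,0,-1,-4],[0,0,0,3]]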